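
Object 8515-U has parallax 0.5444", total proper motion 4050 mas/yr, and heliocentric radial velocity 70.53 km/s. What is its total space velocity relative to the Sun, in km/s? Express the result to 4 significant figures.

78.85 km/s

d = 1/p = 1/0.5444″ = 1.8369 pc.
μ = 4050 mas/yr = 4.050 ″/yr.
v_t = 4.740 μ d = 4.740 × 4.050 × 1.8369 = 35.263 km/s.
v = √(v_r² + v_t²) = √(70.53² + 35.263²) = √6217.96 = 78.854 km/s.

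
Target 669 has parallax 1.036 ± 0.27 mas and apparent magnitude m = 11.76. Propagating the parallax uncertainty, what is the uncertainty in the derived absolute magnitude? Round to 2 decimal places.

M = m − 5 log₁₀ d + 5 = m + 5 log₁₀ p + 5, so ∂M/∂p = 5/(p ln 10).
σ_M = (5/ln 10) · (σ_p/p) = 2.1715 × 0.27/1.036 = 2.1715 × 0.26062 = 0.56594.

σ_M = 0.57 mag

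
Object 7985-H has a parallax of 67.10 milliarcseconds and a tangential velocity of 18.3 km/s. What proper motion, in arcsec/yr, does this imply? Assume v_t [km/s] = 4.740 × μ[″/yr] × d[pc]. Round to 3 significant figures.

0.259 arcsec/yr

d = 1/p = 1/0.06710″ = 14.903 pc.
μ = v_t / (4.74 d) = 18.3 / (4.74 × 14.903) = 18.3 / 70.64 = 0.25906 ″/yr.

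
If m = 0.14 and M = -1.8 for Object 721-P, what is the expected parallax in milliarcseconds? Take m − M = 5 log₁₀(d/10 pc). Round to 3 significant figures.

40.9 mas

m − M = 0.14 − (-1.8) = 1.94.
d = 10^((m−M)/5 + 1) = 10^1.388 = 24.434 pc.
p = 1/d = 1/24.434 = 0.040927 arcsec = 40.927 mas.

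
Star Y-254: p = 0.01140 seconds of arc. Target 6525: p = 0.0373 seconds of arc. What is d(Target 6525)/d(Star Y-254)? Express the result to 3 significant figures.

0.306

Since d = 1/p, d_B/d_A = p_A/p_B.
= 0.01140 / 0.0373 = 0.30563.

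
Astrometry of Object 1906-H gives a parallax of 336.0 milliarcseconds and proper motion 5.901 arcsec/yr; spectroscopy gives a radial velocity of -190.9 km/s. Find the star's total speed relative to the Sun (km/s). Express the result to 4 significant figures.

208.3 km/s

d = 1/p = 1/0.3360″ = 2.9762 pc.
v_t = 4.740 μ d = 4.740 × 5.901 × 2.9762 = 83.247 km/s.
v = √(v_r² + v_t²) = √((-190.9)² + 83.247²) = √43372.9 = 208.26 km/s.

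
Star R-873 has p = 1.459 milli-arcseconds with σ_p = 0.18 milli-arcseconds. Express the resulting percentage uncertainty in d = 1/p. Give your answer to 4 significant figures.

12.34%

For d = 1/p, |σ_d/d| = |σ_p/p|.
σ_p/p = 0.18 / 1.459 = 0.12337 = 12.337%.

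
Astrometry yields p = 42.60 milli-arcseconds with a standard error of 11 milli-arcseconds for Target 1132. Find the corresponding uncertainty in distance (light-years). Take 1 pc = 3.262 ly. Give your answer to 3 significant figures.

d = 1/p, so σ_d = σ_p / p².
σ_d = 0.0110 / (0.04260)² = 0.0110 / 0.0018148 = 6.0613 pc = 6.0613 × 3.262 ly = 19.772 ly.

19.8 ly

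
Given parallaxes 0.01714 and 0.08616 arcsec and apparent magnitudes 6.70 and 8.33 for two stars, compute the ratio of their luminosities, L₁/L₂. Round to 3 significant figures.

d₁ = 1/p₁ = 1/0.01714″ = 58.343 pc; d₂ = 1/p₂ = 1/0.08616″ = 11.606 pc.
M₁ = m₁ − 5 log₁₀ d₁ + 5 = 6.70 − 8.8299 + 5 = 2.8701.
M₂ = 8.33 − 5.3234 + 5 = 8.0066.
L₁/L₂ = 10^(0.4(M₂ − M₁)) = 10^(0.4 × 5.1365) = 10^2.05460 = 113.4.

L₁/L₂ = 113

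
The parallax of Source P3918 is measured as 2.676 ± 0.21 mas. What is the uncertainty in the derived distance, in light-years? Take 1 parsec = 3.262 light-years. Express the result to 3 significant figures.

95.7 ly

d = 1/p, so σ_d = σ_p / p².
σ_d = 0.000210 / (0.002676)² = 0.000210 / 0.000007161 = 29.326 pc = 29.326 × 3.262 ly = 95.661 ly.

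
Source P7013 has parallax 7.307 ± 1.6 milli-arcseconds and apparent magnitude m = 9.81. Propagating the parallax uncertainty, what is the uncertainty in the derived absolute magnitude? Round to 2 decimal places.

M = m − 5 log₁₀ d + 5 = m + 5 log₁₀ p + 5, so ∂M/∂p = 5/(p ln 10).
σ_M = (5/ln 10) · (σ_p/p) = 2.1715 × 1.6/7.307 = 2.1715 × 0.21897 = 0.47549.

σ_M = 0.48 mag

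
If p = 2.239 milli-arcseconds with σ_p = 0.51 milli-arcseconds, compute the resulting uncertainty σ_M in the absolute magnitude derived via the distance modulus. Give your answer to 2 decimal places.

M = m − 5 log₁₀ d + 5 = m + 5 log₁₀ p + 5, so ∂M/∂p = 5/(p ln 10).
σ_M = (5/ln 10) · (σ_p/p) = 2.1715 × 0.51/2.239 = 2.1715 × 0.22778 = 0.49462.

σ_M = 0.49 mag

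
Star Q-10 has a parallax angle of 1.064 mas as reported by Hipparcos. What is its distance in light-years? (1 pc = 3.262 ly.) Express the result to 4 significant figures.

p = 1.064 mas = 0.001064 arcsec.
d = 1/p = 1/0.001064 = 939.85 pc.
In light-years: 939.85 × 3.262 = 3065.8 ly.

3066 light years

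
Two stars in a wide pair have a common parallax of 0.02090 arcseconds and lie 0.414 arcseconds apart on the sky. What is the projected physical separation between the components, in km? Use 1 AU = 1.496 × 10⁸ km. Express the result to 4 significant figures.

2.963 × 10^9 km

d = 1/p = 1/0.02090″ = 47.847 pc.
At distance d (pc), an angle of θ arcsec spans θ·d AU: s = 0.414 × 47.847 = 19.809 AU.
= 19.809 × 1.496 × 10⁸ km = 2.9634 × 10^9 km.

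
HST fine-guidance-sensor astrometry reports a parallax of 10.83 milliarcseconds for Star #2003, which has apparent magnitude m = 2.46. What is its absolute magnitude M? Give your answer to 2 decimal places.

M = -2.37

d = 1/p = 1/0.01083″ = 92.336 pc.
m − M = 5 log₁₀(92.336) − 5 = 9.8269 − 5 = 4.8269.
M = m − (m − M) = 2.46 − 4.8269 = -2.37.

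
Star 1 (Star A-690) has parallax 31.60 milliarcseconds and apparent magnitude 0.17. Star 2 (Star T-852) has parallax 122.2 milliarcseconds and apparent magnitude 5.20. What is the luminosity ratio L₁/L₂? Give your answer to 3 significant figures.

d₁ = 1/p₁ = 1/0.03160″ = 31.646 pc; d₂ = 1/p₂ = 1/0.1222″ = 8.1833 pc.
M₁ = m₁ − 5 log₁₀ d₁ + 5 = 0.17 − 7.5016 + 5 = -2.3316.
M₂ = 5.20 − 4.5646 + 5 = 5.6354.
L₁/L₂ = 10^(0.4(M₂ − M₁)) = 10^(0.4 × 7.9670) = 10^3.18680 = 1537.4.

L₁/L₂ = 1540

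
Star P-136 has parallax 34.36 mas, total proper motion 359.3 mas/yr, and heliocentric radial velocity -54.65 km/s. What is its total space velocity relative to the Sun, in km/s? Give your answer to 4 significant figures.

73.78 km/s

d = 1/p = 1/0.03436″ = 29.104 pc.
μ = 359.3 mas/yr = 0.3593 ″/yr.
v_t = 4.740 μ d = 4.740 × 0.3593 × 29.104 = 49.566 km/s.
v = √(v_r² + v_t²) = √((-54.65)² + 49.566²) = √5443.41 = 73.779 km/s.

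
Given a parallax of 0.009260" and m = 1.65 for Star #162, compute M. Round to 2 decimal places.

d = 1/p = 1/0.009260″ = 107.99 pc.
m − M = 5 log₁₀(107.99) − 5 = 10.1669 − 5 = 5.1669.
M = m − (m − M) = 1.65 − 5.1669 = -3.52.

M = -3.52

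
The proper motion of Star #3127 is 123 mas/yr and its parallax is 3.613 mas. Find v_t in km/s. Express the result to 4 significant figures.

161.4 km/s

d = 1/p = 1/0.003613″ = 276.78 pc.
μ = 123 mas/yr = 0.123 ″/yr.
v_t = 4.74 × μ × d = 4.74 × 0.123 × 276.78 = 161.37 km/s.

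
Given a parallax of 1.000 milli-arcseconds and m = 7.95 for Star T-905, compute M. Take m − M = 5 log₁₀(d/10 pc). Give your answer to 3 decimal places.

d = 1/p = 1/0.001000″ = 1000 pc.
m − M = 5 log₁₀(1000) − 5 = 15.0000 − 5 = 10.0000.
M = m − (m − M) = 7.95 − 10.0000 = -2.050.

M = -2.050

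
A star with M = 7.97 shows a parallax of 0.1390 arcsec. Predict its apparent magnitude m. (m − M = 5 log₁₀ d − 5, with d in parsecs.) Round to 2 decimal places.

m = 7.25

d = 1/p = 1/0.1390″ = 7.1942 pc.
m − M = 5 log₁₀ d − 5 = 5 log₁₀(7.1942) − 5 = 4.2849 − 5 = -0.7151.
m = M + (m − M) = 7.97 + (-0.7151) = 7.25.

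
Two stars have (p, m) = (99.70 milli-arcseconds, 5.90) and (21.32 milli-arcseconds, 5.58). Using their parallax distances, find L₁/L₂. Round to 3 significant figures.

L₁/L₂ = 0.0341

d₁ = 1/p₁ = 1/0.09970″ = 10.03 pc; d₂ = 1/p₂ = 1/0.02132″ = 46.904 pc.
M₁ = m₁ − 5 log₁₀ d₁ + 5 = 5.90 − 5.0065 + 5 = 5.8935.
M₂ = 5.58 − 8.3560 + 5 = 2.2240.
L₁/L₂ = 10^(0.4(M₂ − M₁)) = 10^(0.4 × (-3.6695)) = 10^(-1.46780) = 0.034056.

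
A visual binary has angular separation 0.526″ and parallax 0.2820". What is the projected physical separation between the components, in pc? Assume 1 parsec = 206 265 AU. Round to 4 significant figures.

9.043 × 10^-6 pc

d = 1/p = 1/0.2820″ = 3.5461 pc.
At distance d (pc), an angle of θ arcsec spans θ·d AU: s = 0.526 × 3.5461 = 1.8652 AU.
= 1.8652 / 206265 = 9.0427 × 10^-6 pc.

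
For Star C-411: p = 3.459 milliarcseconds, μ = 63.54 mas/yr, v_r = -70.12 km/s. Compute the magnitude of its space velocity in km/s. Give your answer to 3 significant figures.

112 km/s

d = 1/p = 1/0.003459″ = 289.1 pc.
μ = 63.54 mas/yr = 0.06354 ″/yr.
v_t = 4.740 μ d = 4.740 × 0.06354 × 289.1 = 87.071 km/s.
v = √(v_r² + v_t²) = √((-70.12)² + 87.071²) = √12498.2 = 111.8 km/s.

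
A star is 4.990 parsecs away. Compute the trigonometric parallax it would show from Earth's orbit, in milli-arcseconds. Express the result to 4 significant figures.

p = 1/d = 1/4.99 = 0.2004 arcsec.
= 0.2004 × 1000 = 200.4 mas.

200.4 mas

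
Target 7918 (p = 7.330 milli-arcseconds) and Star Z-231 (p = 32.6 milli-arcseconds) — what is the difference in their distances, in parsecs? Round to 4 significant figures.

d_A = 1/0.007330″ = 136.43 pc; d_B = 1/0.03260″ = 30.675 pc.
|d_B − d_A| = |30.675 − 136.43| = 105.76 pc.

105.8 pc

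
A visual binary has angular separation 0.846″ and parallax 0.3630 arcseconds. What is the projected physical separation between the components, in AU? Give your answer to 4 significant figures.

d = 1/p = 1/0.3630″ = 2.7548 pc.
At distance d (pc), an angle of θ arcsec spans θ·d AU: s = 0.846 × 2.7548 = 2.3306 AU.

2.331 AU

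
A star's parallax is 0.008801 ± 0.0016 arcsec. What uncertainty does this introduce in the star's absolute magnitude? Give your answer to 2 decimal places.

σ_M = 0.39 mag

M = m − 5 log₁₀ d + 5 = m + 5 log₁₀ p + 5, so ∂M/∂p = 5/(p ln 10).
σ_M = (5/ln 10) · (σ_p/p) = 2.1715 × 0.0016/0.008801 = 2.1715 × 0.1818 = 0.39478.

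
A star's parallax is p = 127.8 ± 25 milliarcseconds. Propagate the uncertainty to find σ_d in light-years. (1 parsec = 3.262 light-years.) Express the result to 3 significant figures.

d = 1/p, so σ_d = σ_p / p².
σ_d = 0.0250 / (0.1278)² = 0.0250 / 0.016333 = 1.5306 pc = 1.5306 × 3.262 ly = 4.9928 ly.

4.99 ly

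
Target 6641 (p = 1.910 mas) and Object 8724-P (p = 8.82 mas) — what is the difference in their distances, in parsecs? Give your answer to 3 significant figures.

d_A = 1/0.001910″ = 523.56 pc; d_B = 1/0.008820″ = 113.38 pc.
|d_B − d_A| = |113.38 − 523.56| = 410.18 pc.

410 pc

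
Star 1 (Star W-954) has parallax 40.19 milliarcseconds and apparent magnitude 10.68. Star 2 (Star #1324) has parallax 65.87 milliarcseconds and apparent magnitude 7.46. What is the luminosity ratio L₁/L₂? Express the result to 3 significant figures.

d₁ = 1/p₁ = 1/0.04019″ = 24.882 pc; d₂ = 1/p₂ = 1/0.06587″ = 15.181 pc.
M₁ = m₁ − 5 log₁₀ d₁ + 5 = 10.68 − 6.9794 + 5 = 8.7006.
M₂ = 7.46 − 5.9065 + 5 = 6.5535.
L₁/L₂ = 10^(0.4(M₂ − M₁)) = 10^(0.4 × (-2.1471)) = 10^(-0.85884) = 0.13841.

L₁/L₂ = 0.138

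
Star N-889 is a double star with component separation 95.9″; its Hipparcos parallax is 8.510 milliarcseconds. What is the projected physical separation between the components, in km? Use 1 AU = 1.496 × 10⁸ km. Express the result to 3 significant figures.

d = 1/p = 1/0.008510″ = 117.51 pc.
At distance d (pc), an angle of θ arcsec spans θ·d AU: s = 95.9 × 117.51 = 11269 AU.
= 11269 × 1.496 × 10⁸ km = 1.6858 × 10^12 km.

1.69 × 10^12 km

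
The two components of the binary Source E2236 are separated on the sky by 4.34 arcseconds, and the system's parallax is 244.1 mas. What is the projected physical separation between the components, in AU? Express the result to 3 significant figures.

d = 1/p = 1/0.2441″ = 4.0967 pc.
At distance d (pc), an angle of θ arcsec spans θ·d AU: s = 4.34 × 4.0967 = 17.78 AU.

17.8 AU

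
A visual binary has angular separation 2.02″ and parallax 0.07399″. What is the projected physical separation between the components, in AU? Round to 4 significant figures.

27.30 AU

d = 1/p = 1/0.07399″ = 13.515 pc.
At distance d (pc), an angle of θ arcsec spans θ·d AU: s = 2.02 × 13.515 = 27.3 AU.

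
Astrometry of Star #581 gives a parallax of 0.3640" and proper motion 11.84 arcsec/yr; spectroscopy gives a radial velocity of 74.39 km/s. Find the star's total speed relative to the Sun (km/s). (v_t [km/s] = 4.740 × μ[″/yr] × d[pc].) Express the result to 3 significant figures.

d = 1/p = 1/0.3640″ = 2.7473 pc.
v_t = 4.740 μ d = 4.740 × 11.84 × 2.7473 = 154.18 km/s.
v = √(v_r² + v_t²) = √(74.39² + 154.18²) = √29305.3 = 171.19 km/s.

171 km/s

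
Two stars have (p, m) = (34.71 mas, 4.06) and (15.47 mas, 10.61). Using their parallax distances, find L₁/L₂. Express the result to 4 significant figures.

d₁ = 1/p₁ = 1/0.03471″ = 28.81 pc; d₂ = 1/p₂ = 1/0.01547″ = 64.641 pc.
M₁ = m₁ − 5 log₁₀ d₁ + 5 = 4.06 − 7.2977 + 5 = 1.7623.
M₂ = 10.61 − 9.0525 + 5 = 6.5575.
L₁/L₂ = 10^(0.4(M₂ − M₁)) = 10^(0.4 × 4.7952) = 10^1.91808 = 82.809.

L₁/L₂ = 82.81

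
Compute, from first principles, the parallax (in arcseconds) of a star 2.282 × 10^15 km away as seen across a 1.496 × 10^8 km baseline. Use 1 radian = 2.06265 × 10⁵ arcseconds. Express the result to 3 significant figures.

0.0135 arcsec

θ ≈ B/d = (1.496 × 10^8) / (2.282 × 10^15) = 6.5557 × 10^-8 rad.
In arcseconds: 6.5557 × 10^-8 × 206265 = 0.013522″.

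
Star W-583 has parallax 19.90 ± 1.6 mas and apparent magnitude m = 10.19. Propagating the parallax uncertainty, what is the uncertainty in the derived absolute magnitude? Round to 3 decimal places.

M = m − 5 log₁₀ d + 5 = m + 5 log₁₀ p + 5, so ∂M/∂p = 5/(p ln 10).
σ_M = (5/ln 10) · (σ_p/p) = 2.1715 × 1.6/19.90 = 2.1715 × 0.080402 = 0.17459.

σ_M = 0.175 mag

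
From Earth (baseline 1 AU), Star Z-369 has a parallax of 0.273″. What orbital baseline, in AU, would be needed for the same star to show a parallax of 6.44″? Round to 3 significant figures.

23.6 AU

Parallax scales linearly with baseline: p ∝ B, so B = p_target / p_Earth × 1 AU.
B = 6.44 / 0.273 = 23.59 AU.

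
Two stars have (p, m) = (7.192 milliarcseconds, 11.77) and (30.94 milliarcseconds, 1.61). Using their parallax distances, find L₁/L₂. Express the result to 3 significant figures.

L₁/L₂ = 0.00160

d₁ = 1/p₁ = 1/0.007192″ = 139.04 pc; d₂ = 1/p₂ = 1/0.03094″ = 32.321 pc.
M₁ = m₁ − 5 log₁₀ d₁ + 5 = 11.77 − 10.7157 + 5 = 6.0543.
M₂ = 1.61 − 7.5474 + 5 = -0.9374.
L₁/L₂ = 10^(0.4(M₂ − M₁)) = 10^(0.4 × (-6.9917)) = 10^(-2.79668) = 0.0015971.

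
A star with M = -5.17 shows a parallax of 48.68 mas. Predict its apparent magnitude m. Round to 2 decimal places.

d = 1/p = 1/0.04868″ = 20.542 pc.
m − M = 5 log₁₀ d − 5 = 5 log₁₀(20.542) − 5 = 6.5632 − 5 = 1.5632.
m = M + (m − M) = -5.17 + 1.5632 = -3.61.

m = -3.61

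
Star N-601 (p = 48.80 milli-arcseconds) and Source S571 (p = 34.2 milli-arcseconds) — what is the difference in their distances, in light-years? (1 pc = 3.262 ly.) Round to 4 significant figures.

28.54 ly

d_A = 1/0.04880″ = 20.492 pc; d_B = 1/0.03420″ = 29.24 pc.
|d_B − d_A| = |29.24 − 20.492| = 8.748 pc = 8.748 × 3.262 ly = 28.536 ly.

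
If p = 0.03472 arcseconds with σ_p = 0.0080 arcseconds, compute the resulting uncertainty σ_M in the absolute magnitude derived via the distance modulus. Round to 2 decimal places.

M = m − 5 log₁₀ d + 5 = m + 5 log₁₀ p + 5, so ∂M/∂p = 5/(p ln 10).
σ_M = (5/ln 10) · (σ_p/p) = 2.1715 × 0.0080/0.03472 = 2.1715 × 0.23041 = 0.50034.

σ_M = 0.50 mag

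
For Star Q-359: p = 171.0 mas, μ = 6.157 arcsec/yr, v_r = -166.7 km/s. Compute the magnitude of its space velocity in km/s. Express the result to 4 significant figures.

238.6 km/s

d = 1/p = 1/0.1710″ = 5.848 pc.
v_t = 4.740 μ d = 4.740 × 6.157 × 5.848 = 170.67 km/s.
v = √(v_r² + v_t²) = √((-166.7)² + 170.67²) = √56917.1 = 238.57 km/s.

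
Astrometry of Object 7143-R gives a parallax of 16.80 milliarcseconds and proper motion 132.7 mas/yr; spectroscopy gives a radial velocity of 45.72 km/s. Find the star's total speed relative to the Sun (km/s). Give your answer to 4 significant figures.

59.09 km/s

d = 1/p = 1/0.01680″ = 59.524 pc.
μ = 132.7 mas/yr = 0.1327 ″/yr.
v_t = 4.740 μ d = 4.740 × 0.1327 × 59.524 = 37.44 km/s.
v = √(v_r² + v_t²) = √(45.72² + 37.44²) = √3492.07 = 59.094 km/s.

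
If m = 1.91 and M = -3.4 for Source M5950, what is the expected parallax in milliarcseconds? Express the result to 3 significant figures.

8.67 mas

m − M = 1.91 − (-3.4) = 5.31.
d = 10^((m−M)/5 + 1) = 10^2.062 = 115.35 pc.
p = 1/d = 1/115.35 = 0.0086693 arcsec = 8.6693 mas.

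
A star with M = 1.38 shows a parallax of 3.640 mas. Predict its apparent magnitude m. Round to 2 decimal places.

d = 1/p = 1/0.003640″ = 274.73 pc.
m − M = 5 log₁₀ d − 5 = 5 log₁₀(274.73) − 5 = 12.1945 − 5 = 7.1945.
m = M + (m − M) = 1.38 + 7.1945 = 8.57.

m = 8.57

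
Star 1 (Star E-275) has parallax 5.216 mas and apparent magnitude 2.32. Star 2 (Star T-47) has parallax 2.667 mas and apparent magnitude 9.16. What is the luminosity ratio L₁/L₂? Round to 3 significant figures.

L₁/L₂ = 142

d₁ = 1/p₁ = 1/0.005216″ = 191.72 pc; d₂ = 1/p₂ = 1/0.002667″ = 374.95 pc.
M₁ = m₁ − 5 log₁₀ d₁ + 5 = 2.32 − 11.4133 + 5 = -4.0933.
M₂ = 9.16 − 12.8699 + 5 = 1.2901.
L₁/L₂ = 10^(0.4(M₂ − M₁)) = 10^(0.4 × 5.3834) = 10^2.15336 = 142.35.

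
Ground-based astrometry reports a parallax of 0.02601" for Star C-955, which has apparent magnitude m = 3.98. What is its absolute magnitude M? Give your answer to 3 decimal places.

M = 1.056

d = 1/p = 1/0.02601″ = 38.447 pc.
m − M = 5 log₁₀(38.447) − 5 = 7.9243 − 5 = 2.9243.
M = m − (m − M) = 3.98 − 2.9243 = 1.056.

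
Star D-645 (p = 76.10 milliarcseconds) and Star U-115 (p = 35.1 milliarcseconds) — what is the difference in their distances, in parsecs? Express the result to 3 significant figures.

d_A = 1/0.07610″ = 13.141 pc; d_B = 1/0.03510″ = 28.49 pc.
|d_B − d_A| = |28.49 − 13.141| = 15.349 pc.

15.3 pc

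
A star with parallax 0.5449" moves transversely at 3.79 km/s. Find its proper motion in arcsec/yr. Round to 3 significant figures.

d = 1/p = 1/0.5449″ = 1.8352 pc.
μ = v_t / (4.74 d) = 3.79 / (4.74 × 1.8352) = 3.79 / 8.6988 = 0.43569 ″/yr.

0.436 arcsec/yr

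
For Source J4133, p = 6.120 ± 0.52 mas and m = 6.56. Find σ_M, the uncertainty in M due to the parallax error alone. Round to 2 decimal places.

M = m − 5 log₁₀ d + 5 = m + 5 log₁₀ p + 5, so ∂M/∂p = 5/(p ln 10).
σ_M = (5/ln 10) · (σ_p/p) = 2.1715 × 0.52/6.120 = 2.1715 × 0.084967 = 0.18451.

σ_M = 0.18 mag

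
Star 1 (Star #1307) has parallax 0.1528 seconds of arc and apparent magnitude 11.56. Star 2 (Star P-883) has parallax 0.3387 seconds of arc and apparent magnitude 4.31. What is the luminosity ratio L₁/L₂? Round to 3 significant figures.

L₁/L₂ = 0.00619

d₁ = 1/p₁ = 1/0.1528″ = 6.5445 pc; d₂ = 1/p₂ = 1/0.3387″ = 2.9525 pc.
M₁ = m₁ − 5 log₁₀ d₁ + 5 = 11.56 − 4.0794 + 5 = 12.4806.
M₂ = 4.31 − 2.3509 + 5 = 6.9591.
L₁/L₂ = 10^(0.4(M₂ − M₁)) = 10^(0.4 × (-5.5215)) = 10^(-2.20860) = 0.0061859.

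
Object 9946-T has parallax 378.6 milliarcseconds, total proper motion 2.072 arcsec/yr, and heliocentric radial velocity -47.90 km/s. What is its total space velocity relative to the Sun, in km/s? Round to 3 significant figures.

54.5 km/s

d = 1/p = 1/0.3786″ = 2.6413 pc.
v_t = 4.740 μ d = 4.740 × 2.072 × 2.6413 = 25.941 km/s.
v = √(v_r² + v_t²) = √((-47.90)² + 25.941²) = √2967.35 = 54.473 km/s.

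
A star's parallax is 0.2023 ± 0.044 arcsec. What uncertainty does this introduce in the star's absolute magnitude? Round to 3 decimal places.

M = m − 5 log₁₀ d + 5 = m + 5 log₁₀ p + 5, so ∂M/∂p = 5/(p ln 10).
σ_M = (5/ln 10) · (σ_p/p) = 2.1715 × 0.044/0.2023 = 2.1715 × 0.2175 = 0.4723.

σ_M = 0.472 mag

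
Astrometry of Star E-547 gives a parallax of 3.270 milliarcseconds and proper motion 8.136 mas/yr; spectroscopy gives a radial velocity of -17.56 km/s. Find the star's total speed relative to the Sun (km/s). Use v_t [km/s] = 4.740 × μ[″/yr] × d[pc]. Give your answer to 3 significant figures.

d = 1/p = 1/0.003270″ = 305.81 pc.
μ = 8.136 mas/yr = 0.008136 ″/yr.
v_t = 4.740 μ d = 4.740 × 0.008136 × 305.81 = 11.793 km/s.
v = √(v_r² + v_t²) = √((-17.56)² + 11.793²) = √447.428 = 21.152 km/s.

21.2 km/s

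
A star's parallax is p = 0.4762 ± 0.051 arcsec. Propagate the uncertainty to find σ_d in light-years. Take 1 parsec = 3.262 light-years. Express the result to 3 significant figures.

0.734 ly

d = 1/p, so σ_d = σ_p / p².
σ_d = 0.0510 / (0.4762)² = 0.0510 / 0.22677 = 0.2249 pc = 0.2249 × 3.262 ly = 0.73362 ly.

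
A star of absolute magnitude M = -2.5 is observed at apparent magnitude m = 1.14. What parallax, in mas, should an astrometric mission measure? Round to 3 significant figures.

m − M = 1.14 − (-2.5) = 3.64.
d = 10^((m−M)/5 + 1) = 10^1.728 = 53.456 pc.
p = 1/d = 1/53.456 = 0.018707 arcsec = 18.707 mas.

18.7 mas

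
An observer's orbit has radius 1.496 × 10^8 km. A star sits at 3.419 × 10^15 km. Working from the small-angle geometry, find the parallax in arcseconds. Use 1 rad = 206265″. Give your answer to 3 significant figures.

0.00903 arcsec

θ ≈ B/d = (1.496 × 10^8) / (3.419 × 10^15) = 4.3755 × 10^-8 rad.
In arcseconds: 4.3755 × 10^-8 × 206265 = 0.0090251″.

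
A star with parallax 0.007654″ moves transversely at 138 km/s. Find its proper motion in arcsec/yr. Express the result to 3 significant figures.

d = 1/p = 1/0.007654″ = 130.65 pc.
μ = v_t / (4.74 d) = 138 / (4.74 × 130.65) = 138 / 619.28 = 0.22284 ″/yr.

0.223 arcsec/yr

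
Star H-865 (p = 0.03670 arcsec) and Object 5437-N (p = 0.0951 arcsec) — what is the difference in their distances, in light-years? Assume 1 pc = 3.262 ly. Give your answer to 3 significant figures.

54.6 ly

d_A = 1/0.03670″ = 27.248 pc; d_B = 1/0.09510″ = 10.515 pc.
|d_B − d_A| = |10.515 − 27.248| = 16.733 pc = 16.733 × 3.262 ly = 54.583 ly.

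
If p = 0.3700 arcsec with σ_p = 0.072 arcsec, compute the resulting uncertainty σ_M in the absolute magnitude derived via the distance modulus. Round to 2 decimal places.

M = m − 5 log₁₀ d + 5 = m + 5 log₁₀ p + 5, so ∂M/∂p = 5/(p ln 10).
σ_M = (5/ln 10) · (σ_p/p) = 2.1715 × 0.072/0.3700 = 2.1715 × 0.19459 = 0.42255.

σ_M = 0.42 mag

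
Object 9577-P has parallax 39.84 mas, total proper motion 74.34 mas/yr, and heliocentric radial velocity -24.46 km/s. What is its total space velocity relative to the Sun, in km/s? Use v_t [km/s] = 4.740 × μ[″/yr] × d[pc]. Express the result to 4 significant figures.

d = 1/p = 1/0.03984″ = 25.1 pc.
μ = 74.34 mas/yr = 0.07434 ″/yr.
v_t = 4.740 μ d = 4.740 × 0.07434 × 25.1 = 8.8445 km/s.
v = √(v_r² + v_t²) = √((-24.46)² + 8.8445²) = √676.517 = 26.01 km/s.

26.01 km/s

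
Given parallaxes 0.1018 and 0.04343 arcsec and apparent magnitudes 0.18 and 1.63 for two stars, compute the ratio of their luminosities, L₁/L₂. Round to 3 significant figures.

d₁ = 1/p₁ = 1/0.1018″ = 9.8232 pc; d₂ = 1/p₂ = 1/0.04343″ = 23.026 pc.
M₁ = m₁ − 5 log₁₀ d₁ + 5 = 0.18 − 4.9613 + 5 = 0.2187.
M₂ = 1.63 − 6.8111 + 5 = -0.1811.
L₁/L₂ = 10^(0.4(M₂ − M₁)) = 10^(0.4 × (-0.3998)) = 10^(-0.15992) = 0.69196.

L₁/L₂ = 0.692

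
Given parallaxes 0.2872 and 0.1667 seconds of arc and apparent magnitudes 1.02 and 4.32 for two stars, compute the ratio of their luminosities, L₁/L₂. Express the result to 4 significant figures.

L₁/L₂ = 7.039

d₁ = 1/p₁ = 1/0.2872″ = 3.4819 pc; d₂ = 1/p₂ = 1/0.1667″ = 5.9988 pc.
M₁ = m₁ − 5 log₁₀ d₁ + 5 = 1.02 − 2.7091 + 5 = 3.3109.
M₂ = 4.32 − 3.8903 + 5 = 5.4297.
L₁/L₂ = 10^(0.4(M₂ − M₁)) = 10^(0.4 × 2.1188) = 10^0.84752 = 7.0391.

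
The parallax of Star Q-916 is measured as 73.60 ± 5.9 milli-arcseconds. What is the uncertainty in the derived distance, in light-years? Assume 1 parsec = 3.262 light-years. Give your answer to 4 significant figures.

3.553 ly

d = 1/p, so σ_d = σ_p / p².
σ_d = 0.00590 / (0.07360)² = 0.00590 / 0.005417 = 1.0892 pc = 1.0892 × 3.262 ly = 3.553 ly.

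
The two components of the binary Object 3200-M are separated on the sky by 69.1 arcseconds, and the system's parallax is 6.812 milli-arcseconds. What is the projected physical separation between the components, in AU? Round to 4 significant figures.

10140 AU

d = 1/p = 1/0.006812″ = 146.8 pc.
At distance d (pc), an angle of θ arcsec spans θ·d AU: s = 69.1 × 146.8 = 10144 AU.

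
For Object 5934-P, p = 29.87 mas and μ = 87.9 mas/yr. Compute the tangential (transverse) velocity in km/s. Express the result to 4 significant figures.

d = 1/p = 1/0.02987″ = 33.478 pc.
μ = 87.9 mas/yr = 0.0879 ″/yr.
v_t = 4.74 × μ × d = 4.74 × 0.0879 × 33.478 = 13.948 km/s.

13.95 km/s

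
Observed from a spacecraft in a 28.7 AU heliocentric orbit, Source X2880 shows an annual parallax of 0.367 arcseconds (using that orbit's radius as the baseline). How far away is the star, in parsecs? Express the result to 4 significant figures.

With baseline B (in AU) and parallax p (in arcsec), d = B/p parsecs.
d = 28.7 / 0.367 = 78.202 pc.

78.20 pc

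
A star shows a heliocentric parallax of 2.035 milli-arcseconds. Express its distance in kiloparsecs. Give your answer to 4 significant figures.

p = 2.035 milli-arcseconds = 0.002035 arcsec.
d = 1/p = 1/0.002035 = 491.4 pc.
= 0.4914 kpc.

0.4914 kpc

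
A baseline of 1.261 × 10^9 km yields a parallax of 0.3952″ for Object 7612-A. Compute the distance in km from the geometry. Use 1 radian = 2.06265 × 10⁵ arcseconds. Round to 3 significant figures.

6.58 × 10^14 km

θ = 0.3952″ = 0.3952/206265 = 1.9160 × 10^-6 rad.
d = B/θ = (1.261 × 10^9) / (1.9160 × 10^-6) = 6.5814 × 10^14 km.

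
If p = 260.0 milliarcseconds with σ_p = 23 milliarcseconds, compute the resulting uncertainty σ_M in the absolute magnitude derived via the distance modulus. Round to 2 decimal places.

M = m − 5 log₁₀ d + 5 = m + 5 log₁₀ p + 5, so ∂M/∂p = 5/(p ln 10).
σ_M = (5/ln 10) · (σ_p/p) = 2.1715 × 23/260.0 = 2.1715 × 0.088462 = 0.1921.

σ_M = 0.19 mag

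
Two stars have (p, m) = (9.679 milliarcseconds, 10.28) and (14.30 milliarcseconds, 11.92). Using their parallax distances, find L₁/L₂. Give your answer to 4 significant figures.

L₁/L₂ = 9.886

d₁ = 1/p₁ = 1/0.009679″ = 103.32 pc; d₂ = 1/p₂ = 1/0.01430″ = 69.93 pc.
M₁ = m₁ − 5 log₁₀ d₁ + 5 = 10.28 − 10.0709 + 5 = 5.2091.
M₂ = 11.92 − 9.2233 + 5 = 7.6967.
L₁/L₂ = 10^(0.4(M₂ − M₁)) = 10^(0.4 × 2.4876) = 10^0.99504 = 9.8864.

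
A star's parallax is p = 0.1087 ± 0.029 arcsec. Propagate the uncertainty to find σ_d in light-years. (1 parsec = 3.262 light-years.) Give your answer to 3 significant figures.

8.01 ly

d = 1/p, so σ_d = σ_p / p².
σ_d = 0.0290 / (0.1087)² = 0.0290 / 0.011816 = 2.4543 pc = 2.4543 × 3.262 ly = 8.0059 ly.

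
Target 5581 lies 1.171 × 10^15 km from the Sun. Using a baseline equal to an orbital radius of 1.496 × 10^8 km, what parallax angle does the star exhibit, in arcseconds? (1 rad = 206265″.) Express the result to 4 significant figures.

θ ≈ B/d = (1.496 × 10^8) / (1.171 × 10^15) = 1.2775 × 10^-7 rad.
In arcseconds: 1.2775 × 10^-7 × 206265 = 0.02635″.

0.02635 arcsec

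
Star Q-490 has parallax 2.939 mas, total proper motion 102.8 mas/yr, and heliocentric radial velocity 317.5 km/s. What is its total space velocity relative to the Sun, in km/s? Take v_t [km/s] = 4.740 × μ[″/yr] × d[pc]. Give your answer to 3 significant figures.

358 km/s

d = 1/p = 1/0.002939″ = 340.25 pc.
μ = 102.8 mas/yr = 0.1028 ″/yr.
v_t = 4.740 μ d = 4.740 × 0.1028 × 340.25 = 165.79 km/s.
v = √(v_r² + v_t²) = √(317.5² + 165.79²) = √128293 = 358.18 km/s.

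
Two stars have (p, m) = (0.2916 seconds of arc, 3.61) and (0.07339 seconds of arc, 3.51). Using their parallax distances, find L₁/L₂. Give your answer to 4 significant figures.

d₁ = 1/p₁ = 1/0.2916″ = 3.4294 pc; d₂ = 1/p₂ = 1/0.07339″ = 13.626 pc.
M₁ = m₁ − 5 log₁₀ d₁ + 5 = 3.61 − 2.6761 + 5 = 5.9339.
M₂ = 3.51 − 5.6718 + 5 = 2.8382.
L₁/L₂ = 10^(0.4(M₂ − M₁)) = 10^(0.4 × (-3.0957)) = 10^(-1.23828) = 0.057772.

L₁/L₂ = 0.05777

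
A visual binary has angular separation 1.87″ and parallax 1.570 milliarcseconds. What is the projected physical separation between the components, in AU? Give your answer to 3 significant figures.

1190 AU

d = 1/p = 1/0.001570″ = 636.94 pc.
At distance d (pc), an angle of θ arcsec spans θ·d AU: s = 1.87 × 636.94 = 1191.1 AU.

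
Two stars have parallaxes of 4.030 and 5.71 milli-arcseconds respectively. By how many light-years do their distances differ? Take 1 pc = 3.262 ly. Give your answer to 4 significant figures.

238.2 ly

d_A = 1/0.004030″ = 248.14 pc; d_B = 1/0.005710″ = 175.13 pc.
|d_B − d_A| = |175.13 − 248.14| = 73.01 pc = 73.01 × 3.262 ly = 238.16 ly.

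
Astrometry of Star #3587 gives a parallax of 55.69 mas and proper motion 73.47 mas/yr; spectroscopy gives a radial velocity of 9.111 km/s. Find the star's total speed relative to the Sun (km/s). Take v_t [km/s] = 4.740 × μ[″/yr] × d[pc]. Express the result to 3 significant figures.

d = 1/p = 1/0.05569″ = 17.957 pc.
μ = 73.47 mas/yr = 0.07347 ″/yr.
v_t = 4.740 μ d = 4.740 × 0.07347 × 17.957 = 6.2535 km/s.
v = √(v_r² + v_t²) = √(9.111² + 6.2535²) = √122.117 = 11.051 km/s.

11.1 km/s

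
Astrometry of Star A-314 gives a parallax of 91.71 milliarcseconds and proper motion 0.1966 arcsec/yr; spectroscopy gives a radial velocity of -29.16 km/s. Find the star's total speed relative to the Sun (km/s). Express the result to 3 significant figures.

d = 1/p = 1/0.09171″ = 10.904 pc.
v_t = 4.740 μ d = 4.740 × 0.1966 × 10.904 = 10.161 km/s.
v = √(v_r² + v_t²) = √((-29.16)² + 10.161²) = √953.552 = 30.88 km/s.

30.9 km/s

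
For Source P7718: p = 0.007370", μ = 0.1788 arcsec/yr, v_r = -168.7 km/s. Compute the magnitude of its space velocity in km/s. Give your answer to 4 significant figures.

204.2 km/s

d = 1/p = 1/0.007370″ = 135.69 pc.
v_t = 4.740 μ d = 4.740 × 0.1788 × 135.69 = 115 km/s.
v = √(v_r² + v_t²) = √((-168.7)² + 115²) = √41684.7 = 204.17 km/s.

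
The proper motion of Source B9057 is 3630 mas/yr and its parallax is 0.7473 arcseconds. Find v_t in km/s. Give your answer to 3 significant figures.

d = 1/p = 1/0.7473″ = 1.3382 pc.
μ = 3630 mas/yr = 3.63 ″/yr.
v_t = 4.74 × μ × d = 4.74 × 3.63 × 1.3382 = 23.025 km/s.

23.0 km/s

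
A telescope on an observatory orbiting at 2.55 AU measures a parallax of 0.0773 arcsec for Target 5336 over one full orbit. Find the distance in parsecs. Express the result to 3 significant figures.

33.0 pc

With baseline B (in AU) and parallax p (in arcsec), d = B/p parsecs.
d = 2.55 / 0.0773 = 32.988 pc.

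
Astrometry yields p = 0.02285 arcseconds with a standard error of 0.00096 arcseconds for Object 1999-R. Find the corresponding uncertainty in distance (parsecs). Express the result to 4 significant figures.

1.839 pc

d = 1/p, so σ_d = σ_p / p².
σ_d = 0.000960 / (0.02285)² = 0.000960 / 0.00052212 = 1.8387 pc.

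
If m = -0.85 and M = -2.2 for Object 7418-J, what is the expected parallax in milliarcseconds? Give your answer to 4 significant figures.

53.70 mas

m − M = -0.85 − (-2.2) = 1.35.
d = 10^((m−M)/5 + 1) = 10^1.270 = 18.621 pc.
p = 1/d = 1/18.621 = 0.053703 arcsec = 53.703 mas.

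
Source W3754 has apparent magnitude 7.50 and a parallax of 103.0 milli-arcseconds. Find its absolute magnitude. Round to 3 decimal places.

M = 7.564

d = 1/p = 1/0.1030″ = 9.7087 pc.
m − M = 5 log₁₀(9.7087) − 5 = 4.9358 − 5 = -0.0642.
M = m − (m − M) = 7.50 − (-0.0642) = 7.564.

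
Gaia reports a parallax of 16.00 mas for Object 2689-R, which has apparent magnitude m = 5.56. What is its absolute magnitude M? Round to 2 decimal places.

M = 1.58

d = 1/p = 1/0.01600″ = 62.5 pc.
m − M = 5 log₁₀(62.5) − 5 = 8.9794 − 5 = 3.9794.
M = m − (m − M) = 5.56 − 3.9794 = 1.58.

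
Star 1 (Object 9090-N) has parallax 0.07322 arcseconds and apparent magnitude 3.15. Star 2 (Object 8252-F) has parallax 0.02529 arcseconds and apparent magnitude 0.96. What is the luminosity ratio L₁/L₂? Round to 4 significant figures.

d₁ = 1/p₁ = 1/0.07322″ = 13.657 pc; d₂ = 1/p₂ = 1/0.02529″ = 39.541 pc.
M₁ = m₁ − 5 log₁₀ d₁ + 5 = 3.15 − 5.6768 + 5 = 2.4732.
M₂ = 0.96 − 7.9852 + 5 = -2.0252.
L₁/L₂ = 10^(0.4(M₂ − M₁)) = 10^(0.4 × (-4.4984)) = 10^(-1.79936) = 0.015872.

L₁/L₂ = 0.01587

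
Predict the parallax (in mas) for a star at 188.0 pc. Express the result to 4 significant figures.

5.319 mas

p = 1/d = 1/188 = 0.0053191 arcsec.
= 0.0053191 × 1000 = 5.3191 mas.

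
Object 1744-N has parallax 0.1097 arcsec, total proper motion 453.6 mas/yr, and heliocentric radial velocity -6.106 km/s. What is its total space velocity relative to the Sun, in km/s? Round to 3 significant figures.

20.5 km/s

d = 1/p = 1/0.1097″ = 9.1158 pc.
μ = 453.6 mas/yr = 0.4536 ″/yr.
v_t = 4.740 μ d = 4.740 × 0.4536 × 9.1158 = 19.6 km/s.
v = √(v_r² + v_t²) = √((-6.106)² + 19.6²) = √421.443 = 20.529 km/s.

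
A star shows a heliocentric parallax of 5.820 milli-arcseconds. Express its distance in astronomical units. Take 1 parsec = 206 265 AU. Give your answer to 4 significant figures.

p = 5.820 milli-arcseconds = 0.005820 arcsec.
d = 1/p = 1/0.005820 = 171.82 pc.
In AU: 171.82 × 206265 = 3.5440 × 10^7 AU.

3.544 × 10^7 AU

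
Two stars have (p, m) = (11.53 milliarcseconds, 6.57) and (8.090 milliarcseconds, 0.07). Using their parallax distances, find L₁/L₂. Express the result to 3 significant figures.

L₁/L₂ = 0.00124

d₁ = 1/p₁ = 1/0.01153″ = 86.73 pc; d₂ = 1/p₂ = 1/0.008090″ = 123.61 pc.
M₁ = m₁ − 5 log₁₀ d₁ + 5 = 6.57 − 9.6908 + 5 = 1.8792.
M₂ = 0.07 − 10.4603 + 5 = -5.3903.
L₁/L₂ = 10^(0.4(M₂ − M₁)) = 10^(0.4 × (-7.2695)) = 10^(-2.90780) = 0.0012365.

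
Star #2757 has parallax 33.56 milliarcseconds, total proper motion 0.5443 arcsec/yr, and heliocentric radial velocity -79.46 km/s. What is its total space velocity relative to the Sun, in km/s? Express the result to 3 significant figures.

111 km/s

d = 1/p = 1/0.03356″ = 29.797 pc.
v_t = 4.740 μ d = 4.740 × 0.5443 × 29.797 = 76.876 km/s.
v = √(v_r² + v_t²) = √((-79.46)² + 76.876²) = √12223.8 = 110.56 km/s.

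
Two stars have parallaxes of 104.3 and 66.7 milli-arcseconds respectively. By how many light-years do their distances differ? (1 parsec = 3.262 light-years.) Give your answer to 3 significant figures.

17.6 ly

d_A = 1/0.1043″ = 9.5877 pc; d_B = 1/0.06670″ = 14.993 pc.
|d_B − d_A| = |14.993 − 9.5877| = 5.4053 pc = 5.4053 × 3.262 ly = 17.632 ly.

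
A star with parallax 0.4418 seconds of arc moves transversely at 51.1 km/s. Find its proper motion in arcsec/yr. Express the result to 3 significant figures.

d = 1/p = 1/0.4418″ = 2.2635 pc.
μ = v_t / (4.74 d) = 51.1 / (4.74 × 2.2635) = 51.1 / 10.729 = 4.7628 ″/yr.

4.76 arcsec/yr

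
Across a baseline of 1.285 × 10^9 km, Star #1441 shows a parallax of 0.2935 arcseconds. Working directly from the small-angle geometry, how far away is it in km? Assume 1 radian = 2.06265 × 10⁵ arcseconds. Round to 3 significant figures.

θ = 0.2935″ = 0.2935/206265 = 1.4229 × 10^-6 rad.
d = B/θ = (1.285 × 10^9) / (1.4229 × 10^-6) = 9.0309 × 10^14 km.

9.03 × 10^14 km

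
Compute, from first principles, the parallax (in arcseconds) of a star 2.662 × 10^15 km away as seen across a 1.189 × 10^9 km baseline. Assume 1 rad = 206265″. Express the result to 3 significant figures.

0.0921 arcsec

θ ≈ B/d = (1.189 × 10^9) / (2.662 × 10^15) = 4.4666 × 10^-7 rad.
In arcseconds: 4.4666 × 10^-7 × 206265 = 0.09213″.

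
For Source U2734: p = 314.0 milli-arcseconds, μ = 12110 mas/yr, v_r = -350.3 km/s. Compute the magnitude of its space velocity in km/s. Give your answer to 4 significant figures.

d = 1/p = 1/0.3140″ = 3.1847 pc.
μ = 12110 mas/yr = 12.11 ″/yr.
v_t = 4.740 μ d = 4.740 × 12.11 × 3.1847 = 182.81 km/s.
v = √(v_r² + v_t²) = √((-350.3)² + 182.81²) = √156130 = 395.13 km/s.

395.1 km/s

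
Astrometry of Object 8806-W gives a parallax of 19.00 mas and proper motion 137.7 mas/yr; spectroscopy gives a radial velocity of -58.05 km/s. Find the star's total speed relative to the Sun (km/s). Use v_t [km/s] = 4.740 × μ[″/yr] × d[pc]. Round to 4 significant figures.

67.45 km/s

d = 1/p = 1/0.01900″ = 52.632 pc.
μ = 137.7 mas/yr = 0.1377 ″/yr.
v_t = 4.740 μ d = 4.740 × 0.1377 × 52.632 = 34.353 km/s.
v = √(v_r² + v_t²) = √((-58.05)² + 34.353²) = √4549.93 = 67.453 km/s.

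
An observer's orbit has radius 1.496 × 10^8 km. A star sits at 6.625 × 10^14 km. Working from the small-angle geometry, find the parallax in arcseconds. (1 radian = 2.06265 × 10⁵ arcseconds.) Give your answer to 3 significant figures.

θ ≈ B/d = (1.496 × 10^8) / (6.625 × 10^14) = 2.2581 × 10^-7 rad.
In arcseconds: 2.2581 × 10^-7 × 206265 = 0.046577″.

0.0466 arcsec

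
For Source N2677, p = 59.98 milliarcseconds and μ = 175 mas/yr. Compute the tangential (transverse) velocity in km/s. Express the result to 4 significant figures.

d = 1/p = 1/0.05998″ = 16.672 pc.
μ = 175 mas/yr = 0.175 ″/yr.
v_t = 4.74 × μ × d = 4.74 × 0.175 × 16.672 = 13.829 km/s.

13.83 km/s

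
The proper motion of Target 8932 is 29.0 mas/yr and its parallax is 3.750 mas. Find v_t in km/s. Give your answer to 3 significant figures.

36.7 km/s

d = 1/p = 1/0.003750″ = 266.67 pc.
μ = 29.0 mas/yr = 0.0290 ″/yr.
v_t = 4.74 × μ × d = 4.74 × 0.0290 × 266.67 = 36.656 km/s.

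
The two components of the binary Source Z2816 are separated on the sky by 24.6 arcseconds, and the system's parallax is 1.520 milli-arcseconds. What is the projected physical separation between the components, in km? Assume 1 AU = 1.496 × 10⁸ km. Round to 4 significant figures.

d = 1/p = 1/0.001520″ = 657.89 pc.
At distance d (pc), an angle of θ arcsec spans θ·d AU: s = 24.6 × 657.89 = 16184 AU.
= 16184 × 1.496 × 10⁸ km = 2.4211 × 10^12 km.

2.421 × 10^12 km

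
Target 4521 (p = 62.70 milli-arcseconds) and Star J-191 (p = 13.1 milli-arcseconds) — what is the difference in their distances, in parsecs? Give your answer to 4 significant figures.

d_A = 1/0.06270″ = 15.949 pc; d_B = 1/0.01310″ = 76.336 pc.
|d_B − d_A| = |76.336 − 15.949| = 60.387 pc.

60.39 pc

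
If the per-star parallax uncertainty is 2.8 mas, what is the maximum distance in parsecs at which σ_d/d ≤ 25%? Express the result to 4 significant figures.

σ_d/d = σ_p/p, so the condition is σ_p/p ≤ 0.25, i.e. p ≥ σ_p/0.25.
p_min = 2.8/0.25 = 11.2 mas = 0.0112 arcsec.
d_max = 1/p_min = 1/0.0112 = 89.286 pc.

89.29 pc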